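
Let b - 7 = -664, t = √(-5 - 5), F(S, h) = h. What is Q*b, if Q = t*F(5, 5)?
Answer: -3285*I*√10 ≈ -10388.0*I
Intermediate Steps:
t = I*√10 (t = √(-10) = I*√10 ≈ 3.1623*I)
b = -657 (b = 7 - 664 = -657)
Q = 5*I*√10 (Q = (I*√10)*5 = 5*I*√10 ≈ 15.811*I)
Q*b = (5*I*√10)*(-657) = -3285*I*√10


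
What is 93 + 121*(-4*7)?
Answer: -3295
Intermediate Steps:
93 + 121*(-4*7) = 93 + 121*(-28) = 93 - 3388 = -3295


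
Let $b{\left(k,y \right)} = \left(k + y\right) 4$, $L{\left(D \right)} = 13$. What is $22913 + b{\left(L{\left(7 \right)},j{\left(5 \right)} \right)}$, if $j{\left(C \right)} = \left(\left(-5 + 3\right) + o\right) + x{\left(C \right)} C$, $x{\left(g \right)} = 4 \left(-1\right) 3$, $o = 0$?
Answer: $22717$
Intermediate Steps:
$x{\left(g \right)} = -12$ ($x{\left(g \right)} = \left(-4\right) 3 = -12$)
$j{\left(C \right)} = -2 - 12 C$ ($j{\left(C \right)} = \left(\left(-5 + 3\right) + 0\right) - 12 C = \left(-2 + 0\right) - 12 C = -2 - 12 C$)
$b{\left(k,y \right)} = 4 k + 4 y$
$22913 + b{\left(L{\left(7 \right)},j{\left(5 \right)} \right)} = 22913 + \left(4 \cdot 13 + 4 \left(-2 - 60\right)\right) = 22913 + \left(52 + 4 \left(-2 - 60\right)\right) = 22913 + \left(52 + 4 \left(-62\right)\right) = 22913 + \left(52 - 248\right) = 22913 - 196 = 22717$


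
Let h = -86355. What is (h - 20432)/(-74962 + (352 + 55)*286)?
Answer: -106787/41440 ≈ -2.5769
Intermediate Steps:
(h - 20432)/(-74962 + (352 + 55)*286) = (-86355 - 20432)/(-74962 + (352 + 55)*286) = -106787/(-74962 + 407*286) = -106787/(-74962 + 116402) = -106787/41440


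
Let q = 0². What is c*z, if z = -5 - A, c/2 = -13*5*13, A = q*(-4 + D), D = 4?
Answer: 8450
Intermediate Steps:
q = 0
A = 0 (A = 0*(-4 + 4) = 0*0 = 0)
c = -1690 (c = 2*(-13*5*13) = 2*(-65*13) = 2*(-845) = -1690)
z = -5 (z = -5 - 1*0 = -5 + 0 = -5)
c*z = -1690*(-5) = 8450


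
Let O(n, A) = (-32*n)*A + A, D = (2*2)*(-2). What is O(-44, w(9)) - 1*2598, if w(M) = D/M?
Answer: -34654/9 ≈ -3850.4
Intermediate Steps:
D = -8 (D = 4*(-2) = -8)
w(M) = -8/M
O(n, A) = A - 32*A*n (O(n, A) = -32*A*n + A = A - 32*A*n)
O(-44, w(9)) - 1*2598 = (-8/9)*(1 - 32*(-44)) - 1*2598 = (-8*⅑)*(1 + 1408) - 2598 = -8/9*1409 - 2598 = -11272/9 - 2598 = -34654/9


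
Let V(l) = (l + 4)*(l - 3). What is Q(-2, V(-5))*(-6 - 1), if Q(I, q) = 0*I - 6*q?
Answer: 336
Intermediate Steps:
V(l) = (-3 + l)*(4 + l) (V(l) = (4 + l)*(-3 + l) = (-3 + l)*(4 + l))
Q(I, q) = -6*q (Q(I, q) = 0 - 6*q = -6*q)
Q(-2, V(-5))*(-6 - 1) = (-6*(-12 - 5 + (-5)²))*(-6 - 1) = -6*(-12 - 5 + 25)*(-7) = -6*8*(-7) = -48*(-7) = 336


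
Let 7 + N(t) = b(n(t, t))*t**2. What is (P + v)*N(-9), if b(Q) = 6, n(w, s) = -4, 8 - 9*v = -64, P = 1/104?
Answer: 399007/104 ≈ 3836.6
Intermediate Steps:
P = 1/104 ≈ 0.0096154
v = 8 (v = 8/9 - 1/9*(-64) = 8/9 + 64/9 = 8)
N(t) = -7 + 6*t**2
(P + v)*N(-9) = (1/104 + 8)*(-7 + 6*(-9)**2) = 833*(-7 + 6*81)/104 = 833*(-7 + 486)/104 = (833/104)*479 = 399007/104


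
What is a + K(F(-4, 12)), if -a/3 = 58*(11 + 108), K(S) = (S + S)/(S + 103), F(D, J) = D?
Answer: -2049902/99 ≈ -20706.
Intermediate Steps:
K(S) = 2*S/(103 + S) (K(S) = (2*S)/(103 + S) = 2*S/(103 + S))
a = -20706 (a = -174*(11 + 108) = -174*119 = -3*6902 = -20706)
a + K(F(-4, 12)) = -20706 + 2*(-4)/(103 - 4) = -20706 + 2*(-4)/99 = -20706 + 2*(-4)*(1/99) = -20706 - 8/99 = -2049902/99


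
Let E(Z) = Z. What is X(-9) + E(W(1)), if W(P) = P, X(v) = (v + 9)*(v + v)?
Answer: 1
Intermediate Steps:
X(v) = 2*v*(9 + v) (X(v) = (9 + v)*(2*v) = 2*v*(9 + v))
X(-9) + E(W(1)) = 2*(-9)*(9 - 9) + 1 = 2*(-9)*0 + 1 = 0 + 1 = 1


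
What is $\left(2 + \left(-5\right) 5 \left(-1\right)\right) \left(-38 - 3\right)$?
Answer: $-1107$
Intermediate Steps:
$\left(2 + \left(-5\right) 5 \left(-1\right)\right) \left(-38 - 3\right) = \left(2 - -25\right) \left(-41\right) = \left(2 + 25\right) \left(-41\right) = 27 \left(-41\right) = -1107$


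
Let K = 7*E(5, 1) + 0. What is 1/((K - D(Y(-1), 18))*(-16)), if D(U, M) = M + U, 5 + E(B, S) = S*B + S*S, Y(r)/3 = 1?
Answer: 1/224 ≈ 0.0044643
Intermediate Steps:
Y(r) = 3 (Y(r) = 3*1 = 3)
E(B, S) = -5 + S**2 + B*S (E(B, S) = -5 + (S*B + S*S) = -5 + (B*S + S**2) = -5 + (S**2 + B*S) = -5 + S**2 + B*S)
K = 7 (K = 7*(-5 + 1**2 + 5*1) + 0 = 7*(-5 + 1 + 5) + 0 = 7*1 + 0 = 7 + 0 = 7)
1/((K - D(Y(-1), 18))*(-16)) = 1/((7 - (18 + 3))*(-16)) = 1/((7 - 1*21)*(-16)) = 1/((7 - 21)*(-16)) = 1/(-14*(-16)) = 1/224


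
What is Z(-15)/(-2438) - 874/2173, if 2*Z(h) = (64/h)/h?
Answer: -4523606/11245275 ≈ -0.40227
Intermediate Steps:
Z(h) = 32/h**2 (Z(h) = ((64/h)/h)/2 = (64/h**2)/2 = 32/h**2)
Z(-15)/(-2438) - 874/2173 = (32/(-15)**2)/(-2438) - 874/2173 = (32*(1/225))*(-1/2438) - 874*1/2173 = (32/225)*(-1/2438) - 874/2173 = -16/274275 - 874/2173 = -4523606/11245275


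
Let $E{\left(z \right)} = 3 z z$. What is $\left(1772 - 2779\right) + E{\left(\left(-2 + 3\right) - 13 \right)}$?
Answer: $-575$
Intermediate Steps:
$E{\left(z \right)} = 3 z^{2}$
$\left(1772 - 2779\right) + E{\left(\left(-2 + 3\right) - 13 \right)} = \left(1772 - 2779\right) + 3 \left(\left(-2 + 3\right) - 13\right)^{2} = -1007 + 3 \left(1 - 13\right)^{2} = -1007 + 3 \left(-12\right)^{2} = -1007 + 3 \cdot 144 = -1007 + 432 = -575$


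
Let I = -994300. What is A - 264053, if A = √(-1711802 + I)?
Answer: -264053 + 3*I*√300678 ≈ -2.6405e+5 + 1645.0*I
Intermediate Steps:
A = 3*I*√300678 (A = √(-1711802 - 994300) = √(-2706102) = 3*I*√300678 ≈ 1645.0*I)
A - 264053 = 3*I*√300678 - 264053 = -264053 + 3*I*√300678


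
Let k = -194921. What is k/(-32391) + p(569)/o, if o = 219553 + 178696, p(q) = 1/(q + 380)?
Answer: 73668111601612/12241799507691 ≈ 6.0178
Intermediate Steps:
p(q) = 1/(380 + q)
o = 398249
k/(-32391) + p(569)/o = -194921/(-32391) + 1/((380 + 569)*398249) = -194921*(-1/32391) + (1/398249)/949 = 194921/32391 + (1/949)*(1/398249) = 194921/32391 + 1/377938301 = 73668111601612/12241799507691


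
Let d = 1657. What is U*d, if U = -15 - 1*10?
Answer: -41425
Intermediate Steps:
U = -25 (U = -15 - 10 = -25)
U*d = -25*1657 = -41425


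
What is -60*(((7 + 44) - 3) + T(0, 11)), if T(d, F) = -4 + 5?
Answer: -2940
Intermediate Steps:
T(d, F) = 1
-60*(((7 + 44) - 3) + T(0, 11)) = -60*(((7 + 44) - 3) + 1) = -60*((51 - 3) + 1) = -60*(48 + 1) = -60*49 = -2940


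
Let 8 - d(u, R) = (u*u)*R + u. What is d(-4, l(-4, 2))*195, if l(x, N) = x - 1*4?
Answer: 27300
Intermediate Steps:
l(x, N) = -4 + x (l(x, N) = x - 4 = -4 + x)
d(u, R) = 8 - u - R*u² (d(u, R) = 8 - ((u*u)*R + u) = 8 - (u²*R + u) = 8 - (R*u² + u) = 8 - (u + R*u²) = 8 + (-u - R*u²) = 8 - u - R*u²)
d(-4, l(-4, 2))*195 = (8 - 1*(-4) - 1*(-4 - 4)*(-4)²)*195 = (8 + 4 - 1*(-8)*16)*195 = (8 + 4 + 128)*195 = 140*195 = 27300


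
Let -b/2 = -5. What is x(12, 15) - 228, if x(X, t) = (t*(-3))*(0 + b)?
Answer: -678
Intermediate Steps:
b = 10 (b = -2*(-5) = 10)
x(X, t) = -30*t (x(X, t) = (t*(-3))*(0 + 10) = -3*t*10 = -30*t)
x(12, 15) - 228 = -30*15 - 228 = -450 - 228 = -678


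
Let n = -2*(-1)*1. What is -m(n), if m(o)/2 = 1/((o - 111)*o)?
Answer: 1/109 ≈ 0.0091743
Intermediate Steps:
n = 2 (n = 2*1 = 2)
m(o) = 2/(o*(-111 + o)) (m(o) = 2*(1/((o - 111)*o)) = 2*(1/((-111 + o)*o)) = 2*(1/(o*(-111 + o))) = 2/(o*(-111 + o)))
-m(n) = -2/(2*(-111 + 2)) = -2/(2*(-109)) = -2*(-1)/(2*109) = -1*(-1/109) = 1/109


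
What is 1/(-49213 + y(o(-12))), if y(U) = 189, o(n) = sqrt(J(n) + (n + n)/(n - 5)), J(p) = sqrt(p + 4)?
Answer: -1/49024 ≈ -2.0398e-5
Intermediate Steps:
J(p) = sqrt(4 + p)
o(n) = sqrt(sqrt(4 + n) + 2*n/(-5 + n)) (o(n) = sqrt(sqrt(4 + n) + (n + n)/(n - 5)) = sqrt(sqrt(4 + n) + (2*n)/(-5 + n)) = sqrt(sqrt(4 + n) + 2*n/(-5 + n)))
1/(-49213 + y(o(-12))) = 1/(-49213 + 189) = 1/(-49024) = -1/49024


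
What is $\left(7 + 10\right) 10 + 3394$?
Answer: $3564$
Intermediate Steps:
$\left(7 + 10\right) 10 + 3394 = 17 \cdot 10 + 3394 = 170 + 3394 = 3564$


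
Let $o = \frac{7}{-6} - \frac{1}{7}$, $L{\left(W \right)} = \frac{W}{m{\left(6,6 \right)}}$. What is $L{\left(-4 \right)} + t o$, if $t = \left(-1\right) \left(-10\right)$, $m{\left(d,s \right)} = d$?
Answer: $- \frac{289}{21} \approx -13.762$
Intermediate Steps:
$t = 10$
$L{\left(W \right)} = \frac{W}{6}$
$o = - \frac{55}{42}$ ($o = 7 \left(- \frac{1}{6}\right) - \frac{1}{7} = - \frac{7}{6} - \frac{1}{7} = - \frac{55}{42} \approx -1.3095$)
$L{\left(-4 \right)} + t o = \frac{1}{6} \left(-4\right) + 10 \left(- \frac{55}{42}\right) = - \frac{2}{3} - \frac{275}{21} = - \frac{289}{21}$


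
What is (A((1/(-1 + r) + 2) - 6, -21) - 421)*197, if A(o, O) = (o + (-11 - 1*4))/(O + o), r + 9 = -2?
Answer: -24918924/301 ≈ -82787.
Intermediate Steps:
r = -11 (r = -9 - 2 = -11)
A(o, O) = (-15 + o)/(O + o) (A(o, O) = (o + (-11 - 4))/(O + o) = (o - 15)/(O + o) = (-15 + o)/(O + o))
(A((1/(-1 + r) + 2) - 6, -21) - 421)*197 = ((-15 + ((1/(-1 - 11) + 2) - 6))/(-21 + ((1/(-1 - 11) + 2) - 6)) - 421)*197 = ((-15 + ((1/(-12) + 2) - 6))/(-21 + ((1/(-12) + 2) - 6)) - 421)*197 = ((-15 + ((-1/12 + 2) - 6))/(-21 + ((-1/12 + 2) - 6)) - 421)*197 = ((-15 + (23/12 - 6))/(-21 + (23/12 - 6)) - 421)*197 = ((-15 - 49/12)/(-21 - 49/12) - 421)*197 = (-229/12/(-301/12) - 421)*197 = (-12/301*(-229/12) - 421)*197 = (229/301 - 421)*197 = -126492/301*197 = -24918924/301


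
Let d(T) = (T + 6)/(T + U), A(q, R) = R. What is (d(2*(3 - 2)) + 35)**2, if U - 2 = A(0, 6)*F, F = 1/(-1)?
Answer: 961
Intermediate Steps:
F = -1
U = -4 (U = 2 + 6*(-1) = 2 - 6 = -4)
d(T) = (6 + T)/(-4 + T) (d(T) = (T + 6)/(T - 4) = (6 + T)/(-4 + T))
(d(2*(3 - 2)) + 35)**2 = ((6 + 2*(3 - 2))/(-4 + 2*(3 - 2)) + 35)**2 = ((6 + 2*1)/(-4 + 2*1) + 35)**2 = ((6 + 2)/(-4 + 2) + 35)**2 = (8/(-2) + 35)**2 = (-1/2*8 + 35)**2 = (-4 + 35)**2 = 31**2 = 961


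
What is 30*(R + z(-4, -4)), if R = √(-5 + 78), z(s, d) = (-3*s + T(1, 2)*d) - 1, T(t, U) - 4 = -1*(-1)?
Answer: -270 + 30*√73 ≈ -13.680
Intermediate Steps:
T(t, U) = 5 (T(t, U) = 4 - 1*(-1) = 4 + 1 = 5)
z(s, d) = -1 - 3*s + 5*d (z(s, d) = (-3*s + 5*d) - 1 = -1 - 3*s + 5*d)
R = √73 ≈ 8.5440
30*(R + z(-4, -4)) = 30*(√73 + (-1 - 3*(-4) + 5*(-4))) = 30*(√73 + (-1 + 12 - 20)) = 30*(√73 - 9) = 30*(-9 + √73) = -270 + 30*√73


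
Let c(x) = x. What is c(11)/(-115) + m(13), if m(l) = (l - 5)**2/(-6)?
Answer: -3713/345 ≈ -10.762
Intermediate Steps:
m(l) = -(-5 + l)**2/6 (m(l) = (-5 + l)**2*(-1/6) = -(-5 + l)**2/6)
c(11)/(-115) + m(13) = 11/(-115) - (-5 + 13)**2/6 = 11*(-1/115) - 1/6*8**2 = -11/115 - 1/6*64 = -11/115 - 32/3 = -3713/345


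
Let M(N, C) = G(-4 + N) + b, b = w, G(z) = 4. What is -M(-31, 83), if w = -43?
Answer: 39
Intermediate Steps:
b = -43
M(N, C) = -39 (M(N, C) = 4 - 43 = -39)
-M(-31, 83) = -1*(-39) = 39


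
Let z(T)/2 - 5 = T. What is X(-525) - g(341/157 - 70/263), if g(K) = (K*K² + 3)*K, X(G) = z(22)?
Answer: 102001668250265200584/2906843185052915761 ≈ 35.090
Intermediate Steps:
z(T) = 10 + 2*T
X(G) = 54 (X(G) = 10 + 2*22 = 10 + 44 = 54)
g(K) = K*(3 + K³) (g(K) = (K³ + 3)*K = (3 + K³)*K = K*(3 + K³))
X(-525) - g(341/157 - 70/263) = 54 - (341/157 - 70/263)*(3 + (341/157 - 70/263)³) = 54 - 78693*(3 + (78693/41291)³)/41291 = 54 - 78693*(3 + 487313347078557/70398953405171)/41291 = 54 - 78693*698510207294070/(41291*70398953405171) = 54 - 1*54967863742592250510/2906843185052915761 = 54 - 54967863742592250510/2906843185052915761 = 102001668250265200584/2906843185052915761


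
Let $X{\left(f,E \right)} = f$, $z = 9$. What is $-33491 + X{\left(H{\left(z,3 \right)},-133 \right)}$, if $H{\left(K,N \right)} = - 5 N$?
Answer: $-33506$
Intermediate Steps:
$-33491 + X{\left(H{\left(z,3 \right)},-133 \right)} = -33491 - 15 = -33506$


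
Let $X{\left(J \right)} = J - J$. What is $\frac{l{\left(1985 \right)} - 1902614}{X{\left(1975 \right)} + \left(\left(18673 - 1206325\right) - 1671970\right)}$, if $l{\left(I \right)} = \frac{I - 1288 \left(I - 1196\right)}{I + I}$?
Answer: $\frac{7554391827}{11352699340} \approx 0.66543$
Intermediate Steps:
$l{\left(I \right)} = \frac{1540448 - 1287 I}{2 I}$ ($l{\left(I \right)} = \frac{I - 1288 \left(-1196 + I\right)}{2 I} = \left(I - \left(-1540448 + 1288 I\right)\right) \frac{1}{2 I} = \left(1540448 - 1287 I\right) \frac{1}{2 I} = \frac{1540448 - 1287 I}{2 I}$)
$X{\left(J \right)} = 0$
$\frac{l{\left(1985 \right)} - 1902614}{X{\left(1975 \right)} + \left(\left(18673 - 1206325\right) - 1671970\right)} = \frac{\left(- \frac{1287}{2} + \frac{770224}{1985}\right) - 1902614}{0 + \left(\left(18673 - 1206325\right) - 1671970\right)} = \frac{\left(- \frac{1287}{2} + 770224 \cdot \frac{1}{1985}\right) - 1902614}{0 - 2859622} = \frac{\left(- \frac{1287}{2} + \frac{770224}{1985}\right) - 1902614}{0 - 2859622} = \frac{- \frac{1014247}{3970} - 1902614}{-2859622} = \left(- \frac{7554391827}{3970}\right) \left(- \frac{1}{2859622}\right) = \frac{7554391827}{11352699340}$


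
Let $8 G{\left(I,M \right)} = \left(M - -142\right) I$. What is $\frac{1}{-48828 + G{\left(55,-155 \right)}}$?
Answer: $- \frac{8}{391339} \approx -2.0443 \cdot 10^{-5}$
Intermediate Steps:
$G{\left(I,M \right)} = \frac{I \left(142 + M\right)}{8}$ ($G{\left(I,M \right)} = \frac{\left(M - -142\right) I}{8} = \frac{\left(M + 142\right) I}{8} = \frac{\left(142 + M\right) I}{8} = \frac{I \left(142 + M\right)}{8}$)
$\frac{1}{-48828 + G{\left(55,-155 \right)}} = \frac{1}{-48828 + \frac{1}{8} \cdot 55 \left(142 - 155\right)} = \frac{1}{-48828 + \frac{1}{8} \cdot 55 \left(-13\right)} = \frac{1}{-48828 - \frac{715}{8}} = \frac{1}{- \frac{391339}{8}} = - \frac{8}{391339}$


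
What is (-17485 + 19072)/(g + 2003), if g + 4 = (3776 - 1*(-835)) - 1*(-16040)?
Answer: 529/7550 ≈ 0.070066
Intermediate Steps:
g = 20647 (g = -4 + ((3776 - 1*(-835)) - 1*(-16040)) = -4 + ((3776 + 835) + 16040) = -4 + (4611 + 16040) = -4 + 20651 = 20647)
(-17485 + 19072)/(g + 2003) = (-17485 + 19072)/(20647 + 2003) = 1587/22650 = 1587*(1/22650) = 529/7550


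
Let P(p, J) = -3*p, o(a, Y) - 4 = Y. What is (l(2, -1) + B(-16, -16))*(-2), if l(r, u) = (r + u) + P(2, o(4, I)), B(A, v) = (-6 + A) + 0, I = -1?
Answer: 54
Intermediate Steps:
o(a, Y) = 4 + Y
B(A, v) = -6 + A
l(r, u) = -6 + r + u (l(r, u) = (r + u) - 3*2 = (r + u) - 6 = -6 + r + u)
(l(2, -1) + B(-16, -16))*(-2) = ((-6 + 2 - 1) + (-6 - 16))*(-2) = (-5 - 22)*(-2) = -27*(-2) = 54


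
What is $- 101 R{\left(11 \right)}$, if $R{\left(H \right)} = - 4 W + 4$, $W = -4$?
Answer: $-2020$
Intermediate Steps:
$R{\left(H \right)} = 20$ ($R{\left(H \right)} = \left(-4\right) \left(-4\right) + 4 = 16 + 4 = 20$)
$- 101 R{\left(11 \right)} = \left(-101\right) 20 = -2020$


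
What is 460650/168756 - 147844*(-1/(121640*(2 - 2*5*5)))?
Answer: 55513683457/20527479840 ≈ 2.7044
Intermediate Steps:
460650/168756 - 147844*(-1/(121640*(2 - 2*5*5))) = 460650*(1/168756) - 147844*(-1/(121640*(2 - 10*5))) = 76775/28126 - 147844*(-1/(121640*(2 - 50))) = 76775/28126 - 147844/((-48*(-121640))) = 76775/28126 - 147844/5838720 = 76775/28126 - 147844*1/5838720 = 76775/28126 - 36961/1459680 = 55513683457/20527479840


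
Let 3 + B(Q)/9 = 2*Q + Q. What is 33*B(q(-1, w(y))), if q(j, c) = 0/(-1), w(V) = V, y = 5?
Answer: -891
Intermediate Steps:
q(j, c) = 0 (q(j, c) = 0*(-1) = 0)
B(Q) = -27 + 27*Q (B(Q) = -27 + 9*(2*Q + Q) = -27 + 9*(3*Q) = -27 + 27*Q)
33*B(q(-1, w(y))) = 33*(-27 + 27*0) = 33*(-27 + 0) = 33*(-27) = -891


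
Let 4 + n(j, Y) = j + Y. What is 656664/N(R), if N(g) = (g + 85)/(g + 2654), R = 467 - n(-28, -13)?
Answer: 692999408/199 ≈ 3.4824e+6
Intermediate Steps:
n(j, Y) = -4 + Y + j (n(j, Y) = -4 + (j + Y) = -4 + (Y + j) = -4 + Y + j)
R = 512 (R = 467 - (-4 - 13 - 28) = 467 - 1*(-45) = 467 + 45 = 512)
N(g) = (85 + g)/(2654 + g)
656664/N(R) = 656664/(((85 + 512)/(2654 + 512))) = 656664/((597/3166)) = 656664/(((1/3166)*597)) = 656664/(597/3166) = 656664*(3166/597) = 692999408/199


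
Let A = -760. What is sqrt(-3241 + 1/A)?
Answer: I*sqrt(468000590)/380 ≈ 56.93*I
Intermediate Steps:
sqrt(-3241 + 1/A) = sqrt(-3241 + 1/(-760)) = sqrt(-3241 - 1/760) = sqrt(-2463161/760) = I*sqrt(468000590)/380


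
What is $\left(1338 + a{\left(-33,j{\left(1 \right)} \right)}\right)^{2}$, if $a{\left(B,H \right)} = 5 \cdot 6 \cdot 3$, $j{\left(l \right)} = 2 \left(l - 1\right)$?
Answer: $2039184$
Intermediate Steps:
$j{\left(l \right)} = -2 + 2 l$ ($j{\left(l \right)} = 2 \left(-1 + l\right) = -2 + 2 l$)
$a{\left(B,H \right)} = 90$ ($a{\left(B,H \right)} = 30 \cdot 3 = 90$)
$\left(1338 + a{\left(-33,j{\left(1 \right)} \right)}\right)^{2} = \left(1338 + 90\right)^{2} = 1428^{2} = 2039184$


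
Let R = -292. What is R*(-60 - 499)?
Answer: 163228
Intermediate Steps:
R*(-60 - 499) = -292*(-60 - 499) = -292*(-559) = 163228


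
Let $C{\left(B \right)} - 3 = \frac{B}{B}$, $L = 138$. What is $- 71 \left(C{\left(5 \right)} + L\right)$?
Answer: $-10082$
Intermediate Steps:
$C{\left(B \right)} = 4$ ($C{\left(B \right)} = 3 + \frac{B}{B} = 3 + 1 = 4$)
$- 71 \left(C{\left(5 \right)} + L\right) = - 71 \left(4 + 138\right) = \left(-71\right) 142 = -10082$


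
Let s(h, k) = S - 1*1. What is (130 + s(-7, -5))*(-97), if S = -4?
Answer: -12125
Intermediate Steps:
s(h, k) = -5 (s(h, k) = -4 - 1*1 = -4 - 1 = -5)
(130 + s(-7, -5))*(-97) = (130 - 5)*(-97) = 125*(-97) = -12125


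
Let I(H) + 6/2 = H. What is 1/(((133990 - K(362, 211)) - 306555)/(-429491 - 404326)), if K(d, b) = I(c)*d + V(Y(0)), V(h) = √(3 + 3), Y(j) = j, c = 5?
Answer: 48163771371/10009692505 - 277939*√6/10009692505 ≈ 4.8116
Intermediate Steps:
I(H) = -3 + H
V(h) = √6
K(d, b) = √6 + 2*d (K(d, b) = (-3 + 5)*d + √6 = 2*d + √6 = √6 + 2*d)
1/(((133990 - K(362, 211)) - 306555)/(-429491 - 404326)) = 1/(((133990 - (√6 + 2*362)) - 306555)/(-429491 - 404326)) = 1/(((133990 - (√6 + 724)) - 306555)/(-833817)) = 1/(((133990 - (724 + √6)) - 306555)*(-1/833817)) = 1/(((133990 + (-724 - √6)) - 306555)*(-1/833817)) = 1/(((133266 - √6) - 306555)*(-1/833817)) = 1/((-173289 - √6)*(-1/833817)) = 1/(57763/277939 + √6/833817)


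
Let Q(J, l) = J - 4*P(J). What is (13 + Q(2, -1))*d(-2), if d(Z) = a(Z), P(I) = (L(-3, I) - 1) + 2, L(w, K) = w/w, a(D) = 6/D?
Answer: -21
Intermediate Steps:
L(w, K) = 1
P(I) = 2 (P(I) = (1 - 1) + 2 = 0 + 2 = 2)
Q(J, l) = -8 + J (Q(J, l) = J - 4*2 = J - 8 = -8 + J)
d(Z) = 6/Z
(13 + Q(2, -1))*d(-2) = (13 + (-8 + 2))*(6/(-2)) = (13 - 6)*(6*(-1/2)) = 7*(-3) = -21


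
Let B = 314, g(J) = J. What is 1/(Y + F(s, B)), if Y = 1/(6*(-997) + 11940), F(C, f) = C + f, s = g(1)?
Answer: 5958/1876771 ≈ 0.0031746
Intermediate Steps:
s = 1
Y = 1/5958 (Y = 1/(-5982 + 11940) = 1/5958 ≈ 0.00016784)
1/(Y + F(s, B)) = 1/(1/5958 + (1 + 314)) = 1/(1/5958 + 315) = 1/(1876771/5958) = 5958/1876771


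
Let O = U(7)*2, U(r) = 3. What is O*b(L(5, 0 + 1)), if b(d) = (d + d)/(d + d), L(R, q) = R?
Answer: 6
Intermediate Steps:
O = 6 (O = 3*2 = 6)
b(d) = 1 (b(d) = (2*d)/((2*d)) = (2*d)*(1/(2*d)) = 1)
O*b(L(5, 0 + 1)) = 6*1 = 6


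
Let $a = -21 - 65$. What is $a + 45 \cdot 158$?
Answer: $7024$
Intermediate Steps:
$a = -86$
$a + 45 \cdot 158 = -86 + 45 \cdot 158 = -86 + 7110 = 7024$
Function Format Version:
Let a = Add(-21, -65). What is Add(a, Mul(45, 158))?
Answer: 7024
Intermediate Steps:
a = -86
Add(a, Mul(45, 158)) = Add(-86, Mul(45, 158)) = Add(-86, 7110) = 7024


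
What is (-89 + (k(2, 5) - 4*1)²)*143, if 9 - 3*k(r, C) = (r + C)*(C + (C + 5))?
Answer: 172601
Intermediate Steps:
k(r, C) = 3 - (5 + 2*C)*(C + r)/3 (k(r, C) = 3 - (r + C)*(C + (C + 5))/3 = 3 - (C + r)*(C + (5 + C))/3 = 3 - (C + r)*(5 + 2*C)/3 = 3 - (5 + 2*C)*(C + r)/3)
(-89 + (k(2, 5) - 4*1)²)*143 = (-89 + ((3 - 5/3*5 - 5/3*2 - ⅔*5² - ⅔*5*2) - 4*1)²)*143 = (-89 + ((3 - 25/3 - 10/3 - ⅔*25 - 20/3) - 4)²)*143 = (-89 + ((3 - 25/3 - 10/3 - 50/3 - 20/3) - 4)²)*143 = (-89 + (-32 - 4)²)*143 = (-89 + (-36)²)*143 = (-89 + 1296)*143 = 1207*143 = 172601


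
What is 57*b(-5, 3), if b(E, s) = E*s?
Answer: -855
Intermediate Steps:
57*b(-5, 3) = 57*(-5*3) = 57*(-15) = -855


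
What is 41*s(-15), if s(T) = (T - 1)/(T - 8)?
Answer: 656/23 ≈ 28.522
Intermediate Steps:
s(T) = (-1 + T)/(-8 + T)
41*s(-15) = 41*((-1 - 15)/(-8 - 15)) = 41*(-16/(-23)) = 41*(-1/23*(-16)) = 41*(16/23) = 656/23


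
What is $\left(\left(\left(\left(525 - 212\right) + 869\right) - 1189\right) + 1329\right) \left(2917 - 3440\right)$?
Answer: $-691406$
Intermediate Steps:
$\left(\left(\left(\left(525 - 212\right) + 869\right) - 1189\right) + 1329\right) \left(2917 - 3440\right) = \left(\left(\left(\left(525 - 212\right) + 869\right) - 1189\right) + 1329\right) \left(-523\right) = \left(\left(\left(313 + 869\right) - 1189\right) + 1329\right) \left(-523\right) = \left(\left(1182 - 1189\right) + 1329\right) \left(-523\right) = \left(-7 + 1329\right) \left(-523\right) = 1322 \left(-523\right) = -691406$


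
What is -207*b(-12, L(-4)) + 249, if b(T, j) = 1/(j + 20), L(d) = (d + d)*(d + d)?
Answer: 6903/28 ≈ 246.54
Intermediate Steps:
L(d) = 4*d² (L(d) = (2*d)*(2*d) = 4*d²)
b(T, j) = 1/(20 + j)
-207*b(-12, L(-4)) + 249 = -207/(20 + 4*(-4)²) + 249 = -207/(20 + 4*16) + 249 = -207/(20 + 64) + 249 = -207/84 + 249 = -207*1/84 + 249 = -69/28 + 249 = 6903/28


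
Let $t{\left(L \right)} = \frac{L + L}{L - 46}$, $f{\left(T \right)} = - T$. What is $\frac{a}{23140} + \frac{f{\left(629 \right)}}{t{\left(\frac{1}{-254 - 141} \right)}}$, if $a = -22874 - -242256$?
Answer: $- \frac{33059944562}{5785} \approx -5.7148 \cdot 10^{6}$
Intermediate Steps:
$a = 219382$ ($a = -22874 + 242256 = 219382$)
$t{\left(L \right)} = \frac{2 L}{-46 + L}$
$\frac{a}{23140} + \frac{f{\left(629 \right)}}{t{\left(\frac{1}{-254 - 141} \right)}} = \frac{219382}{23140} + \frac{\left(-1\right) 629}{2 \frac{1}{-254 - 141} \frac{1}{-46 + \frac{1}{-254 - 141}}} = 219382 \cdot \frac{1}{23140} - \frac{629}{2 \frac{1}{-395} \frac{1}{-46 + \frac{1}{-395}}} = \frac{109691}{11570} - \frac{629}{2 \left(- \frac{1}{395}\right) \frac{1}{-46 - \frac{1}{395}}} = \frac{109691}{11570} - \frac{629}{2 \left(- \frac{1}{395}\right) \frac{1}{- \frac{18171}{395}}} = \frac{109691}{11570} - \frac{629}{2 \left(- \frac{1}{395}\right) \left(- \frac{395}{18171}\right)} = \frac{109691}{11570} - \frac{629}{\frac{2}{18171}} = \frac{109691}{11570} - \frac{11429559}{2} = - \frac{33059944562}{5785}$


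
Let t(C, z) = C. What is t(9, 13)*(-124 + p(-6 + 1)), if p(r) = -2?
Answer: -1134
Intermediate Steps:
t(9, 13)*(-124 + p(-6 + 1)) = 9*(-124 - 2) = 9*(-126) = -1134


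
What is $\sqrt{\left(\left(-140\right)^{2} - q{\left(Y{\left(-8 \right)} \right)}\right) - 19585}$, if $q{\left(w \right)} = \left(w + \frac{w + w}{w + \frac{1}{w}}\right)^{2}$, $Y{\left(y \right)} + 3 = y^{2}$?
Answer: $\frac{i \sqrt{13693736749}}{1861} \approx 62.88 i$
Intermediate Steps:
$Y{\left(y \right)} = -3 + y^{2}$
$q{\left(w \right)} = \left(w + \frac{2 w}{w + \frac{1}{w}}\right)^{2}$
$\sqrt{\left(\left(-140\right)^{2} - q{\left(Y{\left(-8 \right)} \right)}\right) - 19585} = \sqrt{\left(\left(-140\right)^{2} - \frac{\left(-3 + \left(-8\right)^{2}\right)^{2} \left(1 + \left(-3 + \left(-8\right)^{2}\right)^{2} + 2 \left(-3 + \left(-8\right)^{2}\right)\right)^{2}}{\left(1 + \left(-3 + \left(-8\right)^{2}\right)^{2}\right)^{2}}\right) - 19585} = \sqrt{\left(19600 - \frac{\left(-3 + 64\right)^{2} \left(1 + \left(-3 + 64\right)^{2} + 2 \left(-3 + 64\right)\right)^{2}}{\left(1 + \left(-3 + 64\right)^{2}\right)^{2}}\right) - 19585} = \sqrt{\left(19600 - \frac{61^{2} \left(1 + 61^{2} + 2 \cdot 61\right)^{2}}{\left(1 + 61^{2}\right)^{2}}\right) - 19585} = \sqrt{\left(19600 - \frac{3721 \left(1 + 3721 + 122\right)^{2}}{\left(1 + 3721\right)^{2}}\right) - 19585} = \sqrt{\left(19600 - \frac{3721 \cdot 3844^{2}}{13853284}\right) - 19585} = \sqrt{\left(19600 - 3721 \cdot \frac{1}{13853284} \cdot 14776336\right) - 19585} = \sqrt{\left(19600 - \frac{13745686564}{3463321}\right) - 19585} = \sqrt{\frac{54135405036}{3463321} - 19585} = \sqrt{- \frac{13693736749}{3463321}} = \frac{i \sqrt{13693736749}}{1861}$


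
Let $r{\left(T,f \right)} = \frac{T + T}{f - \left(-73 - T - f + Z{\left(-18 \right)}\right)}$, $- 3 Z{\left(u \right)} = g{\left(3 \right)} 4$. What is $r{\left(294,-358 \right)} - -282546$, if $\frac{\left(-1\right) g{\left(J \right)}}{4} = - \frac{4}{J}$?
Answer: $\frac{869388750}{3077} \approx 2.8254 \cdot 10^{5}$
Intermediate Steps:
$g{\left(J \right)} = \frac{16}{J}$ ($g{\left(J \right)} = - 4 \left(- \frac{4}{J}\right) = \frac{16}{J}$)
$Z{\left(u \right)} = - \frac{64}{9}$ ($Z{\left(u \right)} = - \frac{\frac{16}{3} \cdot 4}{3} = \left(- \frac{1}{3}\right) \frac{64}{3} = - \frac{64}{9}$)
$r{\left(T,f \right)} = \frac{2 T}{\frac{721}{9} + T + 2 f}$ ($r{\left(T,f \right)} = \frac{T + T}{f - \left(- \frac{721}{9} - T - f\right)} = \frac{2 T}{f + \left(\left(73 + T + f\right) + \frac{64}{9}\right)} = \frac{2 T}{f + \left(\frac{721}{9} + T + f\right)} = \frac{2 T}{\frac{721}{9} + T + 2 f}$)
$r{\left(294,-358 \right)} - -282546 = 18 \cdot 294 \frac{1}{721 + 9 \cdot 294 + 18 \left(-358\right)} - -282546 = 18 \cdot 294 \frac{1}{721 + 2646 - 6444} + 282546 = 18 \cdot 294 \frac{1}{-3077} + 282546 = 18 \cdot 294 \left(- \frac{1}{3077}\right) + 282546 = - \frac{5292}{3077} + 282546 = \frac{869388750}{3077}$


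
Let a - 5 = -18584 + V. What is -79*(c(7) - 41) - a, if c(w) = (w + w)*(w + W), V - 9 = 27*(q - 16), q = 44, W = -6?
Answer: 19947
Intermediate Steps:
V = 765 (V = 9 + 27*(44 - 16) = 9 + 27*28 = 9 + 756 = 765)
c(w) = 2*w*(-6 + w) (c(w) = (w + w)*(w - 6) = (2*w)*(-6 + w) = 2*w*(-6 + w))
a = -17814 (a = 5 + (-18584 + 765) = 5 - 17819 = -17814)
-79*(c(7) - 41) - a = -79*(2*7*(-6 + 7) - 41) - 1*(-17814) = -79*(2*7*1 - 41) + 17814 = -79*(14 - 41) + 17814 = -79*(-27) + 17814 = 2133 + 17814 = 19947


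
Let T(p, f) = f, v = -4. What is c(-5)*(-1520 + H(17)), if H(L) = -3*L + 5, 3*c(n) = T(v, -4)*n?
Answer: -10440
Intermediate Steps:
c(n) = -4*n/3 (c(n) = (-4*n)/3 = -4*n/3)
H(L) = 5 - 3*L
c(-5)*(-1520 + H(17)) = (-4/3*(-5))*(-1520 + (5 - 3*17)) = 20*(-1520 + (5 - 51))/3 = 20*(-1520 - 46)/3 = (20/3)*(-1566) = -10440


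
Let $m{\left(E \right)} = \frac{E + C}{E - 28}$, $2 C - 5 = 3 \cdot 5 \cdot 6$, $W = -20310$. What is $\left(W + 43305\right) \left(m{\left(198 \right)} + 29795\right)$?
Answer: $\frac{46591507809}{68} \approx 6.8517 \cdot 10^{8}$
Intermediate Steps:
$C = \frac{95}{2}$ ($C = \frac{5}{2} + \frac{3 \cdot 5 \cdot 6}{2} = \frac{5}{2} + \frac{15 \cdot 6}{2} = \frac{5}{2} + \frac{1}{2} \cdot 90 = \frac{5}{2} + 45 = \frac{95}{2} \approx 47.5$)
$m{\left(E \right)} = \frac{\frac{95}{2} + E}{-28 + E}$ ($m{\left(E \right)} = \frac{E + \frac{95}{2}}{E - 28} = \frac{\frac{95}{2} + E}{E + \left(-104 + 76\right)} = \frac{\frac{95}{2} + E}{E - 28} = \frac{\frac{95}{2} + E}{-28 + E}$)
$\left(W + 43305\right) \left(m{\left(198 \right)} + 29795\right) = \left(-20310 + 43305\right) \left(\frac{\frac{95}{2} + 198}{-28 + 198} + 29795\right) = 22995 \left(\frac{1}{170} \cdot \frac{491}{2} + 29795\right) = 22995 \left(\frac{491}{340} + 29795\right) = 22995 \cdot \frac{10130791}{340} = \frac{46591507809}{68}$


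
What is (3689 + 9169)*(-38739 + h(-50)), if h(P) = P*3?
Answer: -500034762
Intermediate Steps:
h(P) = 3*P
(3689 + 9169)*(-38739 + h(-50)) = (3689 + 9169)*(-38739 + 3*(-50)) = 12858*(-38739 - 150) = 12858*(-38889) = -500034762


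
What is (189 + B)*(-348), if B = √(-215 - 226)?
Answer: -65772 - 7308*I ≈ -65772.0 - 7308.0*I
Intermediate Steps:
B = 21*I (B = √(-441) = 21*I ≈ 21.0*I)
(189 + B)*(-348) = (189 + 21*I)*(-348) = -65772 - 7308*I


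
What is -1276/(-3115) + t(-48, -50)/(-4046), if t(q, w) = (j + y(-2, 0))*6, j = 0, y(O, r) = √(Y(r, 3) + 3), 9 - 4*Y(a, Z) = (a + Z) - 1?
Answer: 1276/3115 - 3*√19/4046 ≈ 0.40640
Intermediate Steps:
Y(a, Z) = 5/2 - Z/4 - a/4 (Y(a, Z) = 9/4 - ((a + Z) - 1)/4 = 9/4 - ((Z + a) - 1)/4 = 9/4 - (-1 + Z + a)/4 = 9/4 + (¼ - Z/4 - a/4) = 5/2 - Z/4 - a/4)
y(O, r) = √(19/4 - r/4) (y(O, r) = √((5/2 - ¼*3 - r/4) + 3) = √((5/2 - ¾ - r/4) + 3) = √((7/4 - r/4) + 3) = √(19/4 - r/4))
t(q, w) = 3*√19 (t(q, w) = (0 + √(19 - 1*0)/2)*6 = (0 + √(19 + 0)/2)*6 = (0 + √19/2)*6 = (√19/2)*6 = 3*√19)
-1276/(-3115) + t(-48, -50)/(-4046) = -1276/(-3115) + (3*√19)/(-4046) = -1276*(-1/3115) + (3*√19)*(-1/4046) = 1276/3115 - 3*√19/4046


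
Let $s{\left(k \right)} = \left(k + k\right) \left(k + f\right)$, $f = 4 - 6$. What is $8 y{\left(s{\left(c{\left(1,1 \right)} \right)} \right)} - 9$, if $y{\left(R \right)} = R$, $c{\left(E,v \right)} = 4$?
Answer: $119$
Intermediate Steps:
$f = -2$ ($f = 4 - 6 = -2$)
$s{\left(k \right)} = 2 k \left(-2 + k\right)$ ($s{\left(k \right)} = \left(k + k\right) \left(k - 2\right) = 2 k \left(-2 + k\right)$)
$8 y{\left(s{\left(c{\left(1,1 \right)} \right)} \right)} - 9 = 8 \cdot 2 \cdot 4 \left(-2 + 4\right) - 9 = 8 \cdot 2 \cdot 4 \cdot 2 - 9 = 8 \cdot 16 - 9 = 128 - 9 = 119$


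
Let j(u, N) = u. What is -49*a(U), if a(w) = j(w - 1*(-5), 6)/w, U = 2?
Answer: -343/2 ≈ -171.50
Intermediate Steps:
a(w) = (5 + w)/w (a(w) = (w - 1*(-5))/w = (w + 5)/w = (5 + w)/w)
-49*a(U) = -49*(5 + 2)/2 = -49*7/2 = -343/2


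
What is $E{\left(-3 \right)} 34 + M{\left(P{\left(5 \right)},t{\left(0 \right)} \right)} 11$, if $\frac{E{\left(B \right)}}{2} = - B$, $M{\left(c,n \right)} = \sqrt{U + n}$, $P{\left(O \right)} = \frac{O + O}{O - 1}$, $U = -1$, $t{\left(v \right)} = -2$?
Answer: $204 + 11 i \sqrt{3} \approx 204.0 + 19.053 i$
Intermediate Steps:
$P{\left(O \right)} = \frac{2 O}{-1 + O}$
$M{\left(c,n \right)} = \sqrt{-1 + n}$
$E{\left(B \right)} = - 2 B$ ($E{\left(B \right)} = 2 \left(- B\right) = - 2 B$)
$E{\left(-3 \right)} 34 + M{\left(P{\left(5 \right)},t{\left(0 \right)} \right)} 11 = \left(-2\right) \left(-3\right) 34 + \sqrt{-1 - 2} \cdot 11 = 6 \cdot 34 + \sqrt{-3} \cdot 11 = 204 + i \sqrt{3} \cdot 11 = 204 + 11 i \sqrt{3}$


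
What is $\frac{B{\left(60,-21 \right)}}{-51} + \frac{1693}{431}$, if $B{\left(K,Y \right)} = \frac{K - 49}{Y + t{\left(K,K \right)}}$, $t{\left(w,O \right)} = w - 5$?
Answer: $\frac{2930921}{747354} \approx 3.9217$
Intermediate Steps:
$t{\left(w,O \right)} = -5 + w$ ($t{\left(w,O \right)} = w - 5 = -5 + w$)
$B{\left(K,Y \right)} = \frac{-49 + K}{-5 + K + Y}$ ($B{\left(K,Y \right)} = \frac{K - 49}{Y + \left(-5 + K\right)} = \frac{-49 + K}{-5 + K + Y}$)
$\frac{B{\left(60,-21 \right)}}{-51} + \frac{1693}{431} = \frac{\frac{1}{-5 + 60 - 21} \left(-49 + 60\right)}{-51} + \frac{1693}{431} = \frac{1}{34} \cdot 11 \left(- \frac{1}{51}\right) + 1693 \cdot \frac{1}{431} = \frac{1}{34} \cdot 11 \left(- \frac{1}{51}\right) + \frac{1693}{431} = \frac{11}{34} \left(- \frac{1}{51}\right) + \frac{1693}{431} = - \frac{11}{1734} + \frac{1693}{431} = \frac{2930921}{747354}$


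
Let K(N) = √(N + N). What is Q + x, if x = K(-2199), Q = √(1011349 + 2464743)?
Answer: 34*√3007 + I*√4398 ≈ 1864.4 + 66.317*I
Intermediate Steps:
K(N) = √2*√N (K(N) = √(2*N) = √2*√N)
Q = 34*√3007 (Q = √3476092 = 34*√3007 ≈ 1864.4)
x = I*√4398 (x = √2*√(-2199) = √2*(I*√2199) = I*√4398 ≈ 66.317*I)
Q + x = 34*√3007 + I*√4398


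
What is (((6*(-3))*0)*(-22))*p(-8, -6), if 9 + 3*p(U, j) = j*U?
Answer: 0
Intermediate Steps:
p(U, j) = -3 + U*j/3 (p(U, j) = -3 + (j*U)/3 = -3 + (U*j)/3 = -3 + U*j/3)
(((6*(-3))*0)*(-22))*p(-8, -6) = (((6*(-3))*0)*(-22))*(-3 + (⅓)*(-8)*(-6)) = (-18*0*(-22))*(-3 + 16) = (0*(-22))*13 = 0*13 = 0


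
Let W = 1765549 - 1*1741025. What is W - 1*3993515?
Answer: -3968991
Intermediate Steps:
W = 24524 (W = 1765549 - 1741025 = 24524)
W - 1*3993515 = 24524 - 1*3993515 = 24524 - 3993515 = -3968991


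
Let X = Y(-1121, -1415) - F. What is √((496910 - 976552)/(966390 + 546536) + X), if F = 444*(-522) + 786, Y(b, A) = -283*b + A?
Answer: √312904333584759767/756463 ≈ 739.47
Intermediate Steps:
Y(b, A) = A - 283*b
F = -230982 (F = -231768 + 786 = -230982)
X = 546810 (X = (-1415 - 283*(-1121)) - 1*(-230982) = (-1415 + 317243) + 230982 = 315828 + 230982 = 546810)
√((496910 - 976552)/(966390 + 546536) + X) = √((496910 - 976552)/(966390 + 546536) + 546810) = √(-479642/1512926 + 546810) = √(-479642*1/1512926 + 546810) = √(-239821/756463 + 546810) = √(413641293209/756463) = √312904333584759767/756463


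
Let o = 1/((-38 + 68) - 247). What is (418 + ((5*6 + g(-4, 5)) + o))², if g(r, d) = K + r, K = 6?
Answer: 9535327201/47089 ≈ 2.0250e+5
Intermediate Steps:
g(r, d) = 6 + r
o = -1/217 (o = 1/(30 - 247) = 1/(-217) = -1/217 ≈ -0.0046083)
(418 + ((5*6 + g(-4, 5)) + o))² = (418 + ((5*6 + (6 - 4)) - 1/217))² = (418 + ((30 + 2) - 1/217))² = (418 + (32 - 1/217))² = (418 + 6943/217)² = (97649/217)² = 9535327201/47089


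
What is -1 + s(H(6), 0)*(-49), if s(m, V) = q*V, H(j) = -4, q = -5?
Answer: -1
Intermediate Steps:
s(m, V) = -5*V
-1 + s(H(6), 0)*(-49) = -1 - 5*0*(-49) = -1 + 0*(-49) = -1 + 0 = -1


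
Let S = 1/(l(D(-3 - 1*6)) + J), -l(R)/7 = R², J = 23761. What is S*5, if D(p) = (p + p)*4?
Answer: -5/12527 ≈ -0.00039914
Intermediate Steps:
D(p) = 8*p (D(p) = (2*p)*4 = 8*p)
l(R) = -7*R²
S = -1/12527 (S = 1/(-7*64*(-3 - 1*6)² + 23761) = 1/(-7*64*(-3 - 6)² + 23761) = 1/(-7*(8*(-9))² + 23761) = 1/(-7*(-72)² + 23761) = 1/(-7*5184 + 23761) = 1/(-36288 + 23761) = 1/(-12527) = -1/12527 ≈ -7.9828e-5)
S*5 = -1/12527*5 = -5/12527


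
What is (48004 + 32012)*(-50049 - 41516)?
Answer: -7326665040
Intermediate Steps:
(48004 + 32012)*(-50049 - 41516) = 80016*(-91565) = -7326665040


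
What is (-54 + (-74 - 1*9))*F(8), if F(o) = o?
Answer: -1096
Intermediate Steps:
(-54 + (-74 - 1*9))*F(8) = (-54 + (-74 - 1*9))*8 = (-54 + (-74 - 9))*8 = (-54 - 83)*8 = -137*8 = -1096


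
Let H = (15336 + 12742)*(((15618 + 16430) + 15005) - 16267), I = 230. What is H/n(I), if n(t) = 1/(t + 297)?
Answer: 455543705316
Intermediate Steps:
H = 864409308 (H = 28078*((32048 + 15005) - 16267) = 28078*(47053 - 16267) = 28078*30786 = 864409308)
n(t) = 1/(297 + t)
H/n(I) = 864409308/(1/(297 + 230)) = 864409308/(1/527) = 864409308*527 = 455543705316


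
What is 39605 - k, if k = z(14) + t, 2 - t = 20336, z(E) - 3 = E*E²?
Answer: 57192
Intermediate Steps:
z(E) = 3 + E³ (z(E) = 3 + E*E² = 3 + E³)
t = -20334 (t = 2 - 1*20336 = 2 - 20336 = -20334)
k = -17587 (k = (3 + 14³) - 20334 = (3 + 2744) - 20334 = 2747 - 20334 = -17587)
39605 - k = 39605 - 1*(-17587) = 39605 + 17587 = 57192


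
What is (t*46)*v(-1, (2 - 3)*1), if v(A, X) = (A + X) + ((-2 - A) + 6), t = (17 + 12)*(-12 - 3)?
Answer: -60030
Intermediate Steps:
t = -435 (t = 29*(-15) = -435)
v(A, X) = 4 + X (v(A, X) = (A + X) + (4 - A) = 4 + X)
(t*46)*v(-1, (2 - 3)*1) = (-435*46)*(4 + (2 - 3)*1) = -20010*(4 - 1*1) = -20010*(4 - 1) = -20010*3 = -60030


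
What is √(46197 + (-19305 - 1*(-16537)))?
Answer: √43429 ≈ 208.40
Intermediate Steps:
√(46197 + (-19305 - 1*(-16537))) = √(46197 + (-19305 + 16537)) = √(46197 - 2768) = √43429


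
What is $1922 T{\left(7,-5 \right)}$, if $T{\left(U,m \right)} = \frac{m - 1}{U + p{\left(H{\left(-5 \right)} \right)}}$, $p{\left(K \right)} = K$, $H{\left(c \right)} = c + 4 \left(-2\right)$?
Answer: $1922$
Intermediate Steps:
$H{\left(c \right)} = -8 + c$ ($H{\left(c \right)} = c - 8 = -8 + c$)
$T{\left(U,m \right)} = \frac{-1 + m}{-13 + U}$ ($T{\left(U,m \right)} = \frac{m - 1}{U - 13} = \frac{-1 + m}{U - 13} = \frac{-1 + m}{-13 + U}$)
$1922 T{\left(7,-5 \right)} = 1922 \frac{-1 - 5}{-13 + 7} = 1922 \frac{1}{-6} \left(-6\right) = 1922 \left(\left(- \frac{1}{6}\right) \left(-6\right)\right) = 1922 \cdot 1 = 1922$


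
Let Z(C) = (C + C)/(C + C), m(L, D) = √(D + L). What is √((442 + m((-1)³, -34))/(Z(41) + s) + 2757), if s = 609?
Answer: √(1026149320 + 610*I*√35)/610 ≈ 52.514 + 9.2342e-5*I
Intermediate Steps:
Z(C) = 1 (Z(C) = (2*C)/((2*C)) = (2*C)*(1/(2*C)) = 1)
√((442 + m((-1)³, -34))/(Z(41) + s) + 2757) = √((442 + √(-34 + (-1)³))/(1 + 609) + 2757) = √((442 + √(-34 - 1))/610 + 2757) = √((442 + √(-35))*(1/610) + 2757) = √((442 + I*√35)*(1/610) + 2757) = √((221/305 + I*√35/610) + 2757) = √(841106/305 + I*√35/610)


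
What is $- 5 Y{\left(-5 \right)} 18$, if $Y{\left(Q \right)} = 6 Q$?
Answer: $2700$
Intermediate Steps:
$- 5 Y{\left(-5 \right)} 18 = - 5 \cdot 6 \left(-5\right) 18 = \left(-5\right) \left(-30\right) 18 = 150 \cdot 18 = 2700$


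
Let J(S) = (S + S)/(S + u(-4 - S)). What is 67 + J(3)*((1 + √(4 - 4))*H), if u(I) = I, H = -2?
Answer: 70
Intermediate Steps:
J(S) = -S/2 (J(S) = (S + S)/(S + (-4 - S)) = (2*S)/(-4) = (2*S)*(-¼) = -S/2)
67 + J(3)*((1 + √(4 - 4))*H) = 67 + (-½*3)*((1 + √(4 - 4))*(-2)) = 67 - 3*(1 + √0)*(-2)/2 = 67 - 3*(1 + 0)*(-2)/2 = 67 - 3*(-2)/2 = 67 - 3/2*(-2) = 67 + 3 = 70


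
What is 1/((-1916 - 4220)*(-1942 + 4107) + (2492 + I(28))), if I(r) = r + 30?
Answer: -1/13281890 ≈ -7.5290e-8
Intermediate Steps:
I(r) = 30 + r
1/((-1916 - 4220)*(-1942 + 4107) + (2492 + I(28))) = 1/((-1916 - 4220)*(-1942 + 4107) + (2492 + (30 + 28))) = 1/(-6136*2165 + (2492 + 58)) = 1/(-13284440 + 2550) = 1/(-13281890) = -1/13281890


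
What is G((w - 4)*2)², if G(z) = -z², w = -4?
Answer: 65536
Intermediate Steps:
G((w - 4)*2)² = (-((-4 - 4)*2)²)² = (-(-8*2)²)² = (-1*(-16)²)² = (-1*256)² = (-256)² = 65536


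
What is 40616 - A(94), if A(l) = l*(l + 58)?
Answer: 26328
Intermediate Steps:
A(l) = l*(58 + l)
40616 - A(94) = 40616 - 94*(58 + 94) = 40616 - 94*152 = 40616 - 1*14288 = 40616 - 14288 = 26328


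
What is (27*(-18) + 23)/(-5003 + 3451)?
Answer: 463/1552 ≈ 0.29832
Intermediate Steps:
(27*(-18) + 23)/(-5003 + 3451) = (-486 + 23)/(-1552) = -463*(-1/1552) = 463/1552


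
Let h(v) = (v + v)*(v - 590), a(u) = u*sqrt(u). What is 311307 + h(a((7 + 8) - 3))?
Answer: 314763 - 28320*sqrt(3) ≈ 2.6571e+5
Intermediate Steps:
a(u) = u**(3/2)
h(v) = 2*v*(-590 + v) (h(v) = (2*v)*(-590 + v) = 2*v*(-590 + v))
311307 + h(a((7 + 8) - 3)) = 311307 + 2*((7 + 8) - 3)**(3/2)*(-590 + ((7 + 8) - 3)**(3/2)) = 311307 + 2*(15 - 3)**(3/2)*(-590 + (15 - 3)**(3/2)) = 311307 + 2*12**(3/2)*(-590 + 12**(3/2)) = 311307 + 2*(24*sqrt(3))*(-590 + 24*sqrt(3)) = 311307 + 48*sqrt(3)*(-590 + 24*sqrt(3))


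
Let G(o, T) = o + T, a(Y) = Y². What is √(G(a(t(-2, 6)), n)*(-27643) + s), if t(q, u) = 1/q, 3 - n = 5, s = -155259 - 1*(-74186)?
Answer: I*√130791/2 ≈ 180.83*I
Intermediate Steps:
s = -81073 (s = -155259 + 74186 = -81073)
n = -2 (n = 3 - 1*5 = 3 - 5 = -2)
G(o, T) = T + o
√(G(a(t(-2, 6)), n)*(-27643) + s) = √((-2 + (1/(-2))²)*(-27643) - 81073) = √((-2 + (-½)²)*(-27643) - 81073) = √((-2 + ¼)*(-27643) - 81073) = √(-7/4*(-27643) - 81073) = √(193501/4 - 81073) = √(-130791/4) = I*√130791/2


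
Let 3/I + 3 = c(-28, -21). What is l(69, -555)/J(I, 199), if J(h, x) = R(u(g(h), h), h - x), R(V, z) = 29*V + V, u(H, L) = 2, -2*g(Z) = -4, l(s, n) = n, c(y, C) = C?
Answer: -37/4 ≈ -9.2500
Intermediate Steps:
g(Z) = 2 (g(Z) = -½*(-4) = 2)
I = -⅛ (I = 3/(-3 - 21) = 3/(-24) = 3*(-1/24) = -⅛ ≈ -0.12500)
R(V, z) = 30*V
J(h, x) = 60 (J(h, x) = 30*2 = 60)
l(69, -555)/J(I, 199) = -555/60 = -555*1/60 = -37/4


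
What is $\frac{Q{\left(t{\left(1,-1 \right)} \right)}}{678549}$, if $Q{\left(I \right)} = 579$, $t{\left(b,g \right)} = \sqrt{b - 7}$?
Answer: $\frac{193}{226183} \approx 0.00085329$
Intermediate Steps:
$t{\left(b,g \right)} = \sqrt{-7 + b}$ ($t{\left(b,g \right)} = \sqrt{b - 7} = \sqrt{-7 + b}$)
$\frac{Q{\left(t{\left(1,-1 \right)} \right)}}{678549} = \frac{579}{678549} = 579 \cdot \frac{1}{678549} = \frac{193}{226183}$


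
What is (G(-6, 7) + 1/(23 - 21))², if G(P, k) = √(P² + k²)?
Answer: 341/4 + √85 ≈ 94.469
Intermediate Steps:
(G(-6, 7) + 1/(23 - 21))² = (√((-6)² + 7²) + 1/(23 - 21))² = (√(36 + 49) + 1/2)² = (√85 + ½)² = (½ + √85)²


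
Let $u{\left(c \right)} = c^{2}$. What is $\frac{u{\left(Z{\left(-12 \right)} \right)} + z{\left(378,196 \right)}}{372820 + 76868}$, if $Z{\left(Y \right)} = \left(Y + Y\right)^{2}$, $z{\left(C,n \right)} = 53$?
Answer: $\frac{331829}{449688} \approx 0.73791$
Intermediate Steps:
$Z{\left(Y \right)} = 4 Y^{2}$ ($Z{\left(Y \right)} = \left(2 Y\right)^{2} = 4 Y^{2}$)
$\frac{u{\left(Z{\left(-12 \right)} \right)} + z{\left(378,196 \right)}}{372820 + 76868} = \frac{\left(4 \left(-12\right)^{2}\right)^{2} + 53}{372820 + 76868} = \frac{\left(4 \cdot 144\right)^{2} + 53}{449688} = \left(576^{2} + 53\right) \frac{1}{449688} = \left(331776 + 53\right) \frac{1}{449688} = 331829 \cdot \frac{1}{449688} = \frac{331829}{449688}$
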